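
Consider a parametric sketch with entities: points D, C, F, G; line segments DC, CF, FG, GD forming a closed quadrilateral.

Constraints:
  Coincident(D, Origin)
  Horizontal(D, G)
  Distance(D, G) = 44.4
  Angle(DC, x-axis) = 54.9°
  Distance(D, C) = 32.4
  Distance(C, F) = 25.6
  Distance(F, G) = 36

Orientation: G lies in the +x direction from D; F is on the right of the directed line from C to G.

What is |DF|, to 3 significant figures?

9.03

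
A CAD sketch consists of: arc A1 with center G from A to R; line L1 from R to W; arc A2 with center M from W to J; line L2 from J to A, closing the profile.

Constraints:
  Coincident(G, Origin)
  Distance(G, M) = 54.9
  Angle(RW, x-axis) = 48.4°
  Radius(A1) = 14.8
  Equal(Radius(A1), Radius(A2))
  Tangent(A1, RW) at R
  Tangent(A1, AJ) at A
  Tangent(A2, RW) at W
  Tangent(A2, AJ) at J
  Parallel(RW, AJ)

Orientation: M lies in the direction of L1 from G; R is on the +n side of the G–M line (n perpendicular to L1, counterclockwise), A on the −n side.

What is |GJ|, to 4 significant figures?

56.86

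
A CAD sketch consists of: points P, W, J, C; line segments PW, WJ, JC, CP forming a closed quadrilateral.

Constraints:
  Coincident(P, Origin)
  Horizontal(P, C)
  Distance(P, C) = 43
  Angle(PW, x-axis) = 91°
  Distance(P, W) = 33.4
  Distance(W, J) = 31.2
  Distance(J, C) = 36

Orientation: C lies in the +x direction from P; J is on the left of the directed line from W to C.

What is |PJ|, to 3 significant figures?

45.6

P is at the origin; P and C share the same y with |PC| = 43.0 and C in +x, so C = (43.0, 0). PW runs at 91.0° with |PW| = 33.4, so W = (-0.583, 33.4). J is determined by |WJ| = 31.2 and |JC| = 36.0 together: it lies at the intersection of circle(W, 31.2) and circle(C, 36.0). With |WC| = 54.9, the foot of the radical line on WC is 24.5 from W and the perpendicular offset is √(31.2² − 24.5²) = 19.3. Taking the left-of-WC solution: J = (30.6, 33.8).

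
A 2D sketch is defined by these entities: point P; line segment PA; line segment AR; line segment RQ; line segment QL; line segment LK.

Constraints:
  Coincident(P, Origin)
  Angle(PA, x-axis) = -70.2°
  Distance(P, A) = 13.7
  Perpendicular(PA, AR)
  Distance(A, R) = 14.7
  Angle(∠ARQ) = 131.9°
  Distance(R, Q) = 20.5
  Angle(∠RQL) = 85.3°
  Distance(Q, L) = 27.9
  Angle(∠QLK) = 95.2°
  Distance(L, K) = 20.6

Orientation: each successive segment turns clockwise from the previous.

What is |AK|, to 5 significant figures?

18.594

∠RQL = 85.3° gives QL at 57.000° from the x-axis; with |QL| = 27.9, L = (-12.045, 15.248). ∠QLK = 95.2° gives LK at -27.800° from the x-axis; with |LK| = 20.6, K = (6.1778, 5.6406). Then |AK| = |K − A| = 18.594.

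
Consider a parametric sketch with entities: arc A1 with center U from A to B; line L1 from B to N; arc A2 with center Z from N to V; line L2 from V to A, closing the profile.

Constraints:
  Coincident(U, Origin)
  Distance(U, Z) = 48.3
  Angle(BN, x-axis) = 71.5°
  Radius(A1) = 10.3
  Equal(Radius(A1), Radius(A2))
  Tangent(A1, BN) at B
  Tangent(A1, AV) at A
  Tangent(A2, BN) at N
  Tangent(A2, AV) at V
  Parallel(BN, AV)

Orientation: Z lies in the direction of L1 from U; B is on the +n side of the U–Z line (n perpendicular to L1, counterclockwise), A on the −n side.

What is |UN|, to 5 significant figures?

49.386

The slot axis is L1's direction at 71.5°, so u = (cos 71.5°, sin 71.5°) = (0.31730, 0.94832) and n = (−sin 71.5°, cos 71.5°) = (-0.94832, 0.31730). U is at the origin and Z lies 48.3 along u from U, so Z = 48.3·u = (15.326, 45.804). Tangency of A1 to both parallel lines with radius 10.3 puts B and A at U ± 10.3·n: B = (-9.7677, 3.2682), A = (9.7677, -3.2682). Equal radii place N and V the same way about Z: N = Z + 10.3·n = (5.5581, 49.072), V = Z − 10.3·n = (25.094, 42.536). Then |UN| = |N − U| = 49.386.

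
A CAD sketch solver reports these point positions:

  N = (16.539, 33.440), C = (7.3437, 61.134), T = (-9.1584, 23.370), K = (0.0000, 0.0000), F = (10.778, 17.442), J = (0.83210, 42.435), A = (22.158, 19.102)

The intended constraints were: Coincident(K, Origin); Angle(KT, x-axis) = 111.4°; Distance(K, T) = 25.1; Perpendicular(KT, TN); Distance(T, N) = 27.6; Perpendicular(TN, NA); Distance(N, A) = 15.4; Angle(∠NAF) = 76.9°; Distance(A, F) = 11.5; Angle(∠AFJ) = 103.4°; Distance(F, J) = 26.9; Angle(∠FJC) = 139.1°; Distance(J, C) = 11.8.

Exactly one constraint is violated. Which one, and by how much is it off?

Distance(J, C) = 11.8 — off by 8.00.

K = (0.00, 0.00) ✓; KT at 111.4° ✓; |KT| = 25.10 ✓; ∠(KT, TN) = 90.00° ✓; |TN| = 27.60 ✓; ∠(TN, NA) = 90.00° ✓; |NA| = 15.40 ✓; ∠NAF = 76.90° ✓; |AF| = 11.50 ✓; ∠AFJ = 103.4° ✓; |FJ| = 26.90 ✓; ∠FJC = 139.1° ✓; |JC| = 19.80 ✗.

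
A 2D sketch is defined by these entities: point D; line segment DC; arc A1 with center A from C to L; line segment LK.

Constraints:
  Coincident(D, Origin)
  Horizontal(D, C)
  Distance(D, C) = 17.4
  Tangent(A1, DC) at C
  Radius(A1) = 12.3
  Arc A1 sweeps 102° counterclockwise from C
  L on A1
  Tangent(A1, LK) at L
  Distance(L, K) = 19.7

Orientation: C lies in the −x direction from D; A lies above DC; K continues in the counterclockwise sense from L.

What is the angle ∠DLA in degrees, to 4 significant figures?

97.87°

D is at the origin; DC is horizontal with |DC| = 17.4 and C on the −x side, so C = (-17.40, 0.000). Tangency of A1 to DC means the radius AC is perpendicular to DC, so A = C + (0, 12.3) = (-17.40, 12.30). On A1, C sits at bearing -90° from A; a 102° counterclockwise sweep puts L at bearing 12°, so L = A + 12.3·(cos 12°, sin 12°) = (-5.369, 14.86). Then cos ∠DLA = LD·LA / (|LD||LA|), giving 97.87°.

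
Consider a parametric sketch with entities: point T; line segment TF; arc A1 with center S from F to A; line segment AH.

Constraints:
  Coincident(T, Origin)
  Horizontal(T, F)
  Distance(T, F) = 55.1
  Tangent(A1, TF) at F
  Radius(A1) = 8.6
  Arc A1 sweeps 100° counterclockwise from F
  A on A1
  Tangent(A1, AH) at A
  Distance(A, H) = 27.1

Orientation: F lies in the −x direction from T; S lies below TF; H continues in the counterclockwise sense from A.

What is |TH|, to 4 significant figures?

69.41

T is at the origin; TF is horizontal with |TF| = 55.1 and F on the −x side, so F = (-55.10, 0.000). A1 meets TF tangentially, so SF is at right angles to TF, so S = F + (0, -8.6) = (-55.10, -8.600). On A1, F sits at bearing 90° from S; a 100° counterclockwise sweep puts A at bearing 190°, so A = S + 8.6·(cos 190°, sin 190°) = (-63.57, -10.09). Since A1 is tangent to AH there, SA ⟂ AH, so AH runs along (−sin 190°, cos 190°); with |AH| = 27.1, H = (-58.86, -36.78). Then |TH| = |H − T| = 69.41.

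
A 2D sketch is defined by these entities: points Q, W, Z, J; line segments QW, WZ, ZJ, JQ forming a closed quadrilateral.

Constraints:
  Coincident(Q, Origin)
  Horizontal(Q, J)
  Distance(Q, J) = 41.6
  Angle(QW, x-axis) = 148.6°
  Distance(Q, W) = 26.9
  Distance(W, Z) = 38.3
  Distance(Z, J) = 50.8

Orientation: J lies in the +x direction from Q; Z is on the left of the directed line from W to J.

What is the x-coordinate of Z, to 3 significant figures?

7.31

Checks: |WZ| = 38.30 ✓; |ZJ| = 50.80 ✓.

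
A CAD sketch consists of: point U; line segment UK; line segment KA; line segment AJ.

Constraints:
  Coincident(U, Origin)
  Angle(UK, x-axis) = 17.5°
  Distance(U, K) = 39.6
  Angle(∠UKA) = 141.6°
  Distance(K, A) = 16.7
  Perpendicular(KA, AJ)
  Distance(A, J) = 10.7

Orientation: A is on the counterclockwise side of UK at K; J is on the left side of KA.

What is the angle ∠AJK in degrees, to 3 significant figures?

57.4°

U is at the origin; UK runs at 17.5° with length 39.6, so K = 39.6·(cos 17.5°, sin 17.5°) = (37.8, 11.9). ∠UKA = 141.6°, so KA runs at 17.5° + (180° − 141.6°) = 55.9° from the x-axis; with |KA| = 16.7, A = K + 16.7·(cos 55.9°, sin 55.9°) = (47.1, 25.7). KA is perpendicular to AJ; with |AJ| = 10.7 on the left of KA, J = A + 10.7·(-0.828, 0.561) = (38.3, 31.7). Then cos ∠AJK = JA·JK / (|JA||JK|), giving 57.4°.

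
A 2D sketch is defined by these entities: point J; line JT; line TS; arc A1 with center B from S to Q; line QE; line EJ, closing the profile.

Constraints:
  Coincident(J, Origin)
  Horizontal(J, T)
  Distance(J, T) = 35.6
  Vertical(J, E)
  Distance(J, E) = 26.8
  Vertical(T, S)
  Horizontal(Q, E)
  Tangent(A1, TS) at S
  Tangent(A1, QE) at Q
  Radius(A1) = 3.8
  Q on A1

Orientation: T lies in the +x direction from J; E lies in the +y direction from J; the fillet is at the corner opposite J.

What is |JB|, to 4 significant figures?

39.25

J is at the origin; J and T share the same y with |JT| = 35.6 and T on the +x side, so T = (35.60, 0.000). J and E share the same x with |JE| = 26.8 and E on the +y side, so E = (0.000, 26.80). The virtual corner opposite J is at (35.60, 26.80). A1 meets TS tangentially, so BS is at right angles to TS and tangency of A1 to QE means the radius BQ is perpendicular to QE, with radius 3.8, so the center B sits 3.8 in from both sides at B = (31.80, 23.00). Then |JB| = |B − J| = 39.25.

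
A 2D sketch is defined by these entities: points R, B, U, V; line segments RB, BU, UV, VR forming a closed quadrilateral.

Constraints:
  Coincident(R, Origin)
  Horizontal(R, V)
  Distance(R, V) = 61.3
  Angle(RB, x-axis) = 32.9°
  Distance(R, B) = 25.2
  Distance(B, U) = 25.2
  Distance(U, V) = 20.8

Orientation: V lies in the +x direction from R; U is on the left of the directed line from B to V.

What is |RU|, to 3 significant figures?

48.5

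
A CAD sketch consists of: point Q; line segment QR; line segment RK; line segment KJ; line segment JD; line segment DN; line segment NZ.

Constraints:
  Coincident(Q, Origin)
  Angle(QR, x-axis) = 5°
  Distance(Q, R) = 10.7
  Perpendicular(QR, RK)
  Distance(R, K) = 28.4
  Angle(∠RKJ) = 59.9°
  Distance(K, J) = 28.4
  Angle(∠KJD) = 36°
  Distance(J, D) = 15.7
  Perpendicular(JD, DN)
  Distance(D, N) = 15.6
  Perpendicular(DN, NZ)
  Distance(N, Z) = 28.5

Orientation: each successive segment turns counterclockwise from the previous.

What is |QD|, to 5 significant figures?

12.664

Q is at the origin; QR runs at 5.0° with length 10.7, so R = (10.659, 0.93257). QR is perpendicular to RK, so RK runs at 95.000°; with |RK| = 28.4, K = (8.1841, 29.224). ∠RKJ = 59.9° gives KJ at -144.90° from the x-axis; with |KJ| = 28.4, J = (-15.051, 12.894). ∠KJD = 36.0° gives JD at -0.90000° from the x-axis; with |JD| = 15.7, D = (0.64667, 12.648). Then |QD| = |D − Q| = 12.664.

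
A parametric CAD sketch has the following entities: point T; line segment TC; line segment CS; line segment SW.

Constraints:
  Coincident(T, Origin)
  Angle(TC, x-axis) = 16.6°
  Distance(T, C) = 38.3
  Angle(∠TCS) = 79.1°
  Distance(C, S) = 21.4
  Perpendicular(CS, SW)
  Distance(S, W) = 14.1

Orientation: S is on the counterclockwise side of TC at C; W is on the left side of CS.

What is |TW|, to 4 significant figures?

27.44

T is at the origin; TC runs at 16.6° with length 38.3, so C = 38.3·(cos 16.6°, sin 16.6°) = (36.70, 10.94). ∠TCS = 79.1°, so CS runs at 16.6° + (180° − 79.1°) = 117.5° from the x-axis; with |CS| = 21.4, S = C + 21.4·(cos 117.5°, sin 117.5°) = (26.82, 29.92). The perpendicularity gives SW at right angles to CS; with |SW| = 14.1 on the left of CS, W = S + 14.1·(-0.8870, -0.4617) = (14.32, 23.41). Then |TW| = |W − T| = 27.44.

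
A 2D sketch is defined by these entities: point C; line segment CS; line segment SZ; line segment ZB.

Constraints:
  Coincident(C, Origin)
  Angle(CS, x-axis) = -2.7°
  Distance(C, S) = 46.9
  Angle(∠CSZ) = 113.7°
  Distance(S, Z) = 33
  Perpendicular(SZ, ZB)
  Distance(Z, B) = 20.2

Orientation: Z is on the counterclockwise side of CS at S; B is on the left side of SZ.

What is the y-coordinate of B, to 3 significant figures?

36.3

∠CSZ = 113.7°, so SZ runs at -2.7° + (180° − 113.7°) = 63.6° from the x-axis; with |SZ| = 33.0, Z = S + 33.0·(cos 63.6°, sin 63.6°) = (61.5, 27.3). SZ ⟂ ZB; with |ZB| = 20.2 on the left of SZ, B = Z + 20.2·(-0.896, 0.445) = (43.4, 36.3). So B.y = 36.3.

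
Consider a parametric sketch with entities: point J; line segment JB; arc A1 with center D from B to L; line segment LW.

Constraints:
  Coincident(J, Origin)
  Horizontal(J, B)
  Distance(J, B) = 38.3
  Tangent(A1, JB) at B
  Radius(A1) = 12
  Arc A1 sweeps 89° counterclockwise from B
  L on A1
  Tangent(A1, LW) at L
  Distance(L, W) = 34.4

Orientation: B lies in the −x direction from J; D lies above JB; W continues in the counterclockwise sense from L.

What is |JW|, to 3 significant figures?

52.9

J is at the origin; J and B share the same y with |JB| = 38.3 and B on the −x side, so B = (-38.3, 0.00). A1 meets JB tangentially, so DB is at right angles to JB, so D = B + (0, 12) = (-38.3, 12.0). On A1, B sits at bearing -90° from D; an 89° counterclockwise sweep puts L at bearing -1°, so L = D + 12.0·(cos -1°, sin -1°) = (-26.3, 11.8). Tangency of A1 to LW means the radius DL is perpendicular to LW, so LW runs along (−sin -1°, cos -1°); with |LW| = 34.4, W = (-25.7, 46.2). Then |JW| = |W − J| = 52.9.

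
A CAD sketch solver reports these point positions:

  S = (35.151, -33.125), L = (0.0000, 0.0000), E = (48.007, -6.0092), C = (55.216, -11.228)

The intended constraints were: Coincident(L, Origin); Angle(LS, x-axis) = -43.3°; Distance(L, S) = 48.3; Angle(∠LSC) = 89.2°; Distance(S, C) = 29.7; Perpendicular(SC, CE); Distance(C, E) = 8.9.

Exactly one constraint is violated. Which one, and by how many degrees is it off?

Perpendicular(SC, CE) — off by 6.60°.

L = (0.00, 0.00) ✓; LS at -43.30° ✓; |LS| = 48.30 ✓; ∠LSC = 89.20° ✓; |SC| = 29.70 ✓; ∠(SC, CE) = 96.60° ✗; |CE| = 8.900 ✓.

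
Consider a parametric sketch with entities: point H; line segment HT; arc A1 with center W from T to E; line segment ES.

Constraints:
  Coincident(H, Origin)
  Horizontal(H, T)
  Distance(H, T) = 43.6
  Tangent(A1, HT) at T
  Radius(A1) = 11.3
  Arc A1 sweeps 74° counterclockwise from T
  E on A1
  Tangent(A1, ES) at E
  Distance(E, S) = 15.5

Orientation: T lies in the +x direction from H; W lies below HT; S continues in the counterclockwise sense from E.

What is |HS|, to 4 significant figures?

36.65

H is at the origin; HT is horizontal with |HT| = 43.6 and T on the +x side, so T = (43.60, 0.000). Tangency of A1 to HT means the radius WT is perpendicular to HT, so W = T + (0, -11.3) = (43.60, -11.30). On A1, T sits at bearing 90° from W; a 74° counterclockwise sweep puts E at bearing 164°, so E = W + 11.3·(cos 164°, sin 164°) = (32.74, -8.185). A1 meets ES tangentially, so WE is at right angles to ES, so ES runs along (−sin 164°, cos 164°); with |ES| = 15.5, S = (28.47, -23.08). Then |HS| = |S − H| = 36.65.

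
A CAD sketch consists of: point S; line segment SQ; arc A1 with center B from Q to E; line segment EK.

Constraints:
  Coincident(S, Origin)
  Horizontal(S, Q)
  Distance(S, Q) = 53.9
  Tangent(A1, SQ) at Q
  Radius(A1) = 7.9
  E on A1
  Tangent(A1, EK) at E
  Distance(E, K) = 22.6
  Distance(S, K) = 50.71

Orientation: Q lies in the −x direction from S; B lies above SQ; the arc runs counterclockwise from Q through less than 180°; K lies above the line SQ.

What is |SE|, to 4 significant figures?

46.58

Checks: |BE| = 7.900 ✓; ∠(BE, EK) = 90.00° ✓; |EK| = 22.60 ✓; |SK| = 50.71 ✓.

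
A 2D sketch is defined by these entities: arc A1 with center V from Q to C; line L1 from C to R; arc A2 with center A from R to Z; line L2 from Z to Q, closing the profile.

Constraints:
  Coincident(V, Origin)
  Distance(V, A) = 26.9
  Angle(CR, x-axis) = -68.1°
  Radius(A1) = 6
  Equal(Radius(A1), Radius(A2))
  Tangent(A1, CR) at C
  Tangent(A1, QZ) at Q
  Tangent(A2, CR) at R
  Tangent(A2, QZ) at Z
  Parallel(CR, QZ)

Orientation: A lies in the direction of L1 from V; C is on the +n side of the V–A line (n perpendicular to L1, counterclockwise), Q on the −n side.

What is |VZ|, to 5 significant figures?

27.561

The slot axis is L1's direction at -68.1°, so u = (cos -68.1°, sin -68.1°) = (0.37299, -0.92784) and n = (−sin -68.1°, cos -68.1°) = (0.92784, 0.37299). V is at the origin and A lies 26.9 along u from V, so A = 26.9·u = (10.033, -24.959). Tangency of A1 to both parallel lines with radius 6.0 puts C and Q at V ± 6.0·n: C = (5.5670, 2.2379), Q = (-5.5670, -2.2379). Equal radii place R and Z the same way about A: R = A + 6.0·n = (15.600, -22.721), Z = A − 6.0·n = (4.4664, -27.197). Then |VZ| = |Z − V| = 27.561.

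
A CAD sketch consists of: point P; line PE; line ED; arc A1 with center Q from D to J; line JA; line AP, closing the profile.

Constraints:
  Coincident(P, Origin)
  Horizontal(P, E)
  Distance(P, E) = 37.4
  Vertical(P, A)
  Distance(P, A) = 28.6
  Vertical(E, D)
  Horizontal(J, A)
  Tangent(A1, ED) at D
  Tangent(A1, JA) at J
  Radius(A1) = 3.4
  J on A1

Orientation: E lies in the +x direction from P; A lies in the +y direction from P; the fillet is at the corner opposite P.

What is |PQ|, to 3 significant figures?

42.3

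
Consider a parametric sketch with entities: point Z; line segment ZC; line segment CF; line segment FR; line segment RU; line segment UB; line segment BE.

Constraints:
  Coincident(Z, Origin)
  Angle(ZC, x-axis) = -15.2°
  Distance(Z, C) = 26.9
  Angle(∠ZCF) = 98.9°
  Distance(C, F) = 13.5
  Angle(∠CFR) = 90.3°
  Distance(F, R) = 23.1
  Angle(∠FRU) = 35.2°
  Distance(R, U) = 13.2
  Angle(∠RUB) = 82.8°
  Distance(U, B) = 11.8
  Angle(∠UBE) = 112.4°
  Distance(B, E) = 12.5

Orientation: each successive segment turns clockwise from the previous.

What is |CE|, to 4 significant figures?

29.87

Z is at the origin; ZC runs at -15.2° with length 26.9, so C = (25.96, -7.053). ∠ZCF = 98.9° gives CF at -96.30° from the x-axis; with |CF| = 13.5, F = (24.48, -20.47). ∠CFR = 90.3° gives FR at 174.0° from the x-axis; with |FR| = 23.1, R = (1.504, -18.06). ∠FRU = 35.2° gives RU at 29.20° from the x-axis; with |RU| = 13.2, U = (13.03, -11.62). ∠RUB = 82.8° gives UB at -68.00° from the x-axis; with |UB| = 11.8, B = (17.45, -22.56). ∠UBE = 112.4° gives BE at -135.6° from the x-axis; with |BE| = 12.5, E = (8.516, -31.30). Then |CE| = |E − C| = 29.87.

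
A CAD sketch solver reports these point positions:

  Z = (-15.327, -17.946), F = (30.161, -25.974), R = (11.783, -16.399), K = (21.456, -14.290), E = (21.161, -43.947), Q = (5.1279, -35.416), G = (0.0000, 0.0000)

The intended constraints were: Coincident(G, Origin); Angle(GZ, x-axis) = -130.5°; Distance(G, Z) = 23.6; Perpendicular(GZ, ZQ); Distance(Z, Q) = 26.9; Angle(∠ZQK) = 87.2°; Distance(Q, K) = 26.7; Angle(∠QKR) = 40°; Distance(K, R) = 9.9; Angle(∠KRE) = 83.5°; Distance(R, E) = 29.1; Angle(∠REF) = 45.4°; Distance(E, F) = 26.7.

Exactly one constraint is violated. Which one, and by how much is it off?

Distance(E, F) = 26.7 — off by 6.60.

G = (0.00, 0.00) ✓; GZ at -130.5° ✓; |GZ| = 23.60 ✓; ∠(GZ, ZQ) = 90.00° ✓; |ZQ| = 26.90 ✓; ∠ZQK = 87.20° ✓; |QK| = 26.70 ✓; ∠QKR = 40.00° ✓; |KR| = 9.900 ✓; ∠KRE = 83.50° ✓; |RE| = 29.10 ✓; ∠REF = 45.40° ✓; |EF| = 20.10 ✗.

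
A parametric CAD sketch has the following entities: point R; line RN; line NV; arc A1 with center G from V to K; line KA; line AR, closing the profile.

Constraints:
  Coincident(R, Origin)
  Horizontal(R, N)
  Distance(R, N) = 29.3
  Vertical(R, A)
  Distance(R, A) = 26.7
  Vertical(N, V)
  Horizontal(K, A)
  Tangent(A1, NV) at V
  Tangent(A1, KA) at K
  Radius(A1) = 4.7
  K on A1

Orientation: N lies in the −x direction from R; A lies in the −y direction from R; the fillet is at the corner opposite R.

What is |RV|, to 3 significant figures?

36.6

R is at the origin; R and N share the same y with |RN| = 29.3 and N on the −x side, so N = (-29.3, 0.00). R and A share the same x with |RA| = 26.7 and A on the −y side, so A = (0.00, -26.7). The virtual corner opposite R is at (-29.3, -26.7). A1 meets NV tangentially, so GV is at right angles to NV and A1 meets KA tangentially, so GK is at right angles to KA, with radius 4.7, so the center G sits 4.7 in from both sides at G = (-24.6, -22.0). That places the tangent points at V = (-29.3, -22.0) on NV and K = (-24.6, -26.7) on KA. Then |RV| = |V − R| = 36.6.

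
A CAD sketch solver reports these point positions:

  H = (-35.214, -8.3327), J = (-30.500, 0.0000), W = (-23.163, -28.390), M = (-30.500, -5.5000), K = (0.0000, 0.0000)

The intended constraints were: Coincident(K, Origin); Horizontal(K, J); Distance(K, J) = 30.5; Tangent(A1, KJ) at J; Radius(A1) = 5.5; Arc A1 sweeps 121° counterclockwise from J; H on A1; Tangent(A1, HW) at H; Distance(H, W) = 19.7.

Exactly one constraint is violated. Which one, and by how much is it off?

Distance(H, W) = 19.7 — off by 3.70.

K = (0.00, 0.00) ✓; K.y = 0.00, J.y = 0.00 ✓; |KJ| = 30.50 ✓; ∠(MJ, JK) = 90.00° ✓; |MJ| = 5.500 ✓; bearing(M→H) − bearing(M→J) = 121.0° ✓; |MH| = 5.500 ✓; ∠(MH, HW) = 90.00° ✓; |HW| = 23.40 ✗.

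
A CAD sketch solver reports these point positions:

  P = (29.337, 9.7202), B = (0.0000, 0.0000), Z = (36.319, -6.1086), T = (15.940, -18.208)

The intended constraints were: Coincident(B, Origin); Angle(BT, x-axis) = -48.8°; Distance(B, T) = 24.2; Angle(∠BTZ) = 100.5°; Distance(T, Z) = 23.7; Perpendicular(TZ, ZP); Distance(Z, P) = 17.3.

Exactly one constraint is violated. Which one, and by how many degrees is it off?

Perpendicular(TZ, ZP) — off by 6.90°.

B = (0.00, 0.00) ✓; BT at -48.80° ✓; |BT| = 24.20 ✓; ∠BTZ = 100.5° ✓; |TZ| = 23.70 ✓; ∠(TZ, ZP) = 83.10° ✗; |ZP| = 17.30 ✓.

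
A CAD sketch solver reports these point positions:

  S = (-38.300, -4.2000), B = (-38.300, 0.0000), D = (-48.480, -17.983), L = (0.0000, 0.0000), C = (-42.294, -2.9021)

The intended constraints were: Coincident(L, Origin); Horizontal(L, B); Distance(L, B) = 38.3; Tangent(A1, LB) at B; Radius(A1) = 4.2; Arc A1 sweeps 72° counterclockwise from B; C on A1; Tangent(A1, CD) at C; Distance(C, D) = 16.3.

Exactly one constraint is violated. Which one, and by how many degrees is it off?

Tangent(A1, CD) at C — off by 4.30°.

L = (0.00, 0.00) ✓; L.y = 0.00, B.y = 0.00 ✓; |LB| = 38.30 ✓; ∠(SB, BL) = 90.00° ✓; |SB| = 4.200 ✓; bearing(S→C) − bearing(S→B) = 72.00° ✓; |SC| = 4.200 ✓; ∠(SC, CD) = 94.30° ✗; |CD| = 16.30 ✓.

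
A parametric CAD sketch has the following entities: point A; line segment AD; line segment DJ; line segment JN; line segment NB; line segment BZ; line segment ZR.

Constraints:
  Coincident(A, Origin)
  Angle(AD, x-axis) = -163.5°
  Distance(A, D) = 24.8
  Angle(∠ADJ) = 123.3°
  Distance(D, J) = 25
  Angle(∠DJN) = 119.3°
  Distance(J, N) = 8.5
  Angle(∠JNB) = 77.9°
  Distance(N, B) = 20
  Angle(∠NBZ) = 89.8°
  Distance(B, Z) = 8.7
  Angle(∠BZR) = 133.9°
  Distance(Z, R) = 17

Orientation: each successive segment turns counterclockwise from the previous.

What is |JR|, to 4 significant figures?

13.49

∠NBZ = 89.8° gives BZ at 146.2° from the x-axis; with |BZ| = 8.7, Z = (-21.16, -15.68). ∠BZR = 133.9° gives ZR at -167.7° from the x-axis; with |ZR| = 17.0, R = (-37.77, -19.30). Then |JR| = |R − J| = 13.49.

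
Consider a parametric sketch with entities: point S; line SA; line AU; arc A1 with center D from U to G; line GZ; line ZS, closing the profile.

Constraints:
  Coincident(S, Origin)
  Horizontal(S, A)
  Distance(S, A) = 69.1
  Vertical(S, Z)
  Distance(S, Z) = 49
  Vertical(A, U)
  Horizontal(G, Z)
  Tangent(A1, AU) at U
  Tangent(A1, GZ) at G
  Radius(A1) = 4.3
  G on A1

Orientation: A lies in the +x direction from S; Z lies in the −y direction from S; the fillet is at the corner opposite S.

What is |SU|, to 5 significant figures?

82.298

S is at the origin; SA is horizontal with |SA| = 69.1 and A on the +x side, so A = (69.100, 0.0000). SZ is vertical with |SZ| = 49.0 and Z on the −y side, so Z = (0.0000, -49.000). The virtual corner opposite S is at (69.100, -49.000). Since A1 is tangent to AU there, DU ⟂ AU and since A1 is tangent to GZ there, DG ⟂ GZ, with radius 4.3, so the center D sits 4.3 in from both sides at D = (64.800, -44.700). That places the tangent points at U = (69.100, -44.700) on AU and G = (64.800, -49.000) on GZ. Then |SU| = |U − S| = 82.298.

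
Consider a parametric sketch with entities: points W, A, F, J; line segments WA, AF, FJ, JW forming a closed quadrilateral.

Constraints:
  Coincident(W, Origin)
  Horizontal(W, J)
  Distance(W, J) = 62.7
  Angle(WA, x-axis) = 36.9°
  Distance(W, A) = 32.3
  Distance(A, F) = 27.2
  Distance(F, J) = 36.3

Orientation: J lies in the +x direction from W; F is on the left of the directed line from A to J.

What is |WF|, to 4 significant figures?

59.44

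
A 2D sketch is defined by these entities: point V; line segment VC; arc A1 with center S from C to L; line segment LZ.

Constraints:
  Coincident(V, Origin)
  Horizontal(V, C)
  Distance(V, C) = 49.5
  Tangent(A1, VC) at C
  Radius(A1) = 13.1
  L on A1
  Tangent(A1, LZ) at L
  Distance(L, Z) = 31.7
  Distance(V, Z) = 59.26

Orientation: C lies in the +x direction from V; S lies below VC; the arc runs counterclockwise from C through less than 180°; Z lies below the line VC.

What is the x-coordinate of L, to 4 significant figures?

36.42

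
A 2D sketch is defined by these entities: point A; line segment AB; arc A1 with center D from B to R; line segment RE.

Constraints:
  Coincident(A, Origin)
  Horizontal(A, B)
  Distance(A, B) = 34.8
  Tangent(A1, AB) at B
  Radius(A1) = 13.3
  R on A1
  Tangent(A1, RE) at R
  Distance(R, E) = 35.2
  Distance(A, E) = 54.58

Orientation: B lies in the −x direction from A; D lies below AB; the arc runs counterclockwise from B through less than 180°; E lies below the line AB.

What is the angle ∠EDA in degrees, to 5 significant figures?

93.581°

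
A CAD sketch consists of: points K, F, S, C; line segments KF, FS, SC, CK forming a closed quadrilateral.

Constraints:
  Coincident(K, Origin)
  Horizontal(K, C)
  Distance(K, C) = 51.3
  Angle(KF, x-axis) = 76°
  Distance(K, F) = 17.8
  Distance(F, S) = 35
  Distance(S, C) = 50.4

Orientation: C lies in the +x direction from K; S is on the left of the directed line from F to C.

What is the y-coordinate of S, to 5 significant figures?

44.061

Checks: |FS| = 35.00 ✓; |SC| = 50.40 ✓.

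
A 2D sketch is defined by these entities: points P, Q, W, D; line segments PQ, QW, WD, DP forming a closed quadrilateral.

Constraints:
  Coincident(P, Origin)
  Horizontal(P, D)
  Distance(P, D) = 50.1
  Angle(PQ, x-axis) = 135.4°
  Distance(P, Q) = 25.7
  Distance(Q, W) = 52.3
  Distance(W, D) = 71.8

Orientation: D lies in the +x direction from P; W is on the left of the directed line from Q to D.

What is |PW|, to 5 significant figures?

61.919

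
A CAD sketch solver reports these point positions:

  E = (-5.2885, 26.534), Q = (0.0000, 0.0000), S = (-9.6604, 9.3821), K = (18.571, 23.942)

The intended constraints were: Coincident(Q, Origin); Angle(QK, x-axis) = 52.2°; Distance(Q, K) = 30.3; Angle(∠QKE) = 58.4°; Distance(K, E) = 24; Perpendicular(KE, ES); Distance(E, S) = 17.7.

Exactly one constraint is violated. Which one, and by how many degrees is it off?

Perpendicular(KE, ES) — off by 8.10°.

Q = (0.00, 0.00) ✓; QK at 52.20° ✓; |QK| = 30.30 ✓; ∠QKE = 58.40° ✓; |KE| = 24.00 ✓; ∠(KE, ES) = 81.90° ✗; |ES| = 17.70 ✓.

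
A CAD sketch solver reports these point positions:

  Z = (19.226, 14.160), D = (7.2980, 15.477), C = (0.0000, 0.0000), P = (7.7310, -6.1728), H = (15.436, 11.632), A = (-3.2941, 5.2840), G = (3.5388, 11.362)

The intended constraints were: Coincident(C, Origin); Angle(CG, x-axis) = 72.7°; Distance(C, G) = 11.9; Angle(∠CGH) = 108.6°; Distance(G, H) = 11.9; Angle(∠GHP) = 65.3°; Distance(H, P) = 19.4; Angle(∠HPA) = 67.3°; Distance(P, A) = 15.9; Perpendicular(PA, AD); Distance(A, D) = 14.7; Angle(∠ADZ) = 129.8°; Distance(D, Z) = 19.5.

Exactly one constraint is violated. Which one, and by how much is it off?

Distance(D, Z) = 19.5 — off by 7.50.

C = (0.00, 0.00) ✓; CG at 72.70° ✓; |CG| = 11.90 ✓; ∠CGH = 108.6° ✓; |GH| = 11.90 ✓; ∠GHP = 65.30° ✓; |HP| = 19.40 ✓; ∠HPA = 67.30° ✓; |PA| = 15.90 ✓; ∠(PA, AD) = 90.00° ✓; |AD| = 14.70 ✓; ∠ADZ = 129.8° ✓; |DZ| = 12.00 ✗.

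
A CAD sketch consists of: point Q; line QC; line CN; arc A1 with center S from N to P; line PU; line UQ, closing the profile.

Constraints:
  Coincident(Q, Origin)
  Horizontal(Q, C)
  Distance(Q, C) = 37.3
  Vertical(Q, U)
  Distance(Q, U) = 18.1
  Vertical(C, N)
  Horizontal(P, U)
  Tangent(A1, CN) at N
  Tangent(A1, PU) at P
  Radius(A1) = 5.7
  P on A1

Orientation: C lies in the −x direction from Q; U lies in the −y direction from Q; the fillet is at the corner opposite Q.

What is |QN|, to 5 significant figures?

39.307

The virtual corner opposite Q is at (-37.300, -18.100). The tangent condition forces SN to be normal to CN and the tangent condition forces SP to be normal to PU, with radius 5.7, so the center S sits 5.7 in from both sides at S = (-31.600, -12.400). That places the tangent points at N = (-37.300, -12.400) on CN and P = (-31.600, -18.100) on PU. Then |QN| = |N − Q| = 39.307.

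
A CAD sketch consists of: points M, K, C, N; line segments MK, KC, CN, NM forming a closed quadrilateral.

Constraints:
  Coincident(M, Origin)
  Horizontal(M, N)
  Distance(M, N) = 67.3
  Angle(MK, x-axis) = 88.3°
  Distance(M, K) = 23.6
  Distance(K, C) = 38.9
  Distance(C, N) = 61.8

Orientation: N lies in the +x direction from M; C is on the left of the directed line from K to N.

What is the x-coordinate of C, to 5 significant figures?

29.949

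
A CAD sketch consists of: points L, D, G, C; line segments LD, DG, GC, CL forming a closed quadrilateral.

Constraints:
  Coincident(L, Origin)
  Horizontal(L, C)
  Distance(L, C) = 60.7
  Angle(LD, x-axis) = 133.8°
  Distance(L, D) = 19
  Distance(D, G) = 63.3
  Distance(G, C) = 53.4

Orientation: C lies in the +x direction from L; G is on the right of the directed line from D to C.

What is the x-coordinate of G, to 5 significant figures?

23.254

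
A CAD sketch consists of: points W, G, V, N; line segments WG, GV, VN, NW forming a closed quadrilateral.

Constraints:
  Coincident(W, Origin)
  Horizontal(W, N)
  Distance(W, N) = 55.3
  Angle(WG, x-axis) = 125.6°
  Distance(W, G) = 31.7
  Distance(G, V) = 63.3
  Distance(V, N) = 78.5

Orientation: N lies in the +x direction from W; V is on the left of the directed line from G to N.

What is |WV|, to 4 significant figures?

76.28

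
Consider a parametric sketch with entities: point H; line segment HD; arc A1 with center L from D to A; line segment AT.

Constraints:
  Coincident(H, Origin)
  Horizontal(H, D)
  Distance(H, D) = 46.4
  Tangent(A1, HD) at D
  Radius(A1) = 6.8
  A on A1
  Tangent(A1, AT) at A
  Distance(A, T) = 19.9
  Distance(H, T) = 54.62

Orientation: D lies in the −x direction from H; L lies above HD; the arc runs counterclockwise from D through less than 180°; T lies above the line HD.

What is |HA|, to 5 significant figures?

41.071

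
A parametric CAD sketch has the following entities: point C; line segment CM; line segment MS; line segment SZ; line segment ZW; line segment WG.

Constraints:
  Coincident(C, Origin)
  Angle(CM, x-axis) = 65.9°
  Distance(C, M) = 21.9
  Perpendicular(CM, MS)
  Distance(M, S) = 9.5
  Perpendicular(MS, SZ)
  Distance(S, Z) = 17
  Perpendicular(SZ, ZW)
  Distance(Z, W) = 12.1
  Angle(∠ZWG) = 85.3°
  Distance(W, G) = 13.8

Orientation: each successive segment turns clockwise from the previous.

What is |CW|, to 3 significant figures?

5.55

C is at the origin; CM runs at 65.9° with length 21.9, so M = (8.94, 20.0). CM ⟂ MS, so MS runs at -24.1°; with |MS| = 9.5, S = (17.6, 16.1). MS ⟂ SZ, so SZ runs at -114°; with |SZ| = 17.0, Z = (10.7, 0.594). The perpendicularity gives ZW at right angles to SZ, so ZW runs at 156°; with |ZW| = 12.1, W = (-0.373, 5.53). Then |CW| = |W − C| = 5.55.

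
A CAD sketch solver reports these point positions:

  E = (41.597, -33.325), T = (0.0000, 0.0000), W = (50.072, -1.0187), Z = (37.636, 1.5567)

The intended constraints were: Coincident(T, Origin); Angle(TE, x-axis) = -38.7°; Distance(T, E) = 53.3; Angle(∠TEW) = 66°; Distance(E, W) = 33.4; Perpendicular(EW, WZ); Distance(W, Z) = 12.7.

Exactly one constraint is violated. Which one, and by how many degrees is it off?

Perpendicular(EW, WZ) — off by 3.00°.

T = (0.00, 0.00) ✓; TE at -38.70° ✓; |TE| = 53.30 ✓; ∠TEW = 66.00° ✓; |EW| = 33.40 ✓; ∠(EW, WZ) = 93.00° ✗; |WZ| = 12.70 ✓.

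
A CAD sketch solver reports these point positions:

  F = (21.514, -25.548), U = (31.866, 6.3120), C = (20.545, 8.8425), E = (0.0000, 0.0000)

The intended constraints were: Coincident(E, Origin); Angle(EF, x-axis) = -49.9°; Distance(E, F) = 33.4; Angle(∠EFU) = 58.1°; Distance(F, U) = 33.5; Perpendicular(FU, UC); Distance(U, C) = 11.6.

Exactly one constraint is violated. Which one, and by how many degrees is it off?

Perpendicular(FU, UC) — off by 5.40°.

E = (0.00, 0.00) ✓; EF at -49.90° ✓; |EF| = 33.40 ✓; ∠EFU = 58.10° ✓; |FU| = 33.50 ✓; ∠(FU, UC) = 95.40° ✗; |UC| = 11.60 ✓.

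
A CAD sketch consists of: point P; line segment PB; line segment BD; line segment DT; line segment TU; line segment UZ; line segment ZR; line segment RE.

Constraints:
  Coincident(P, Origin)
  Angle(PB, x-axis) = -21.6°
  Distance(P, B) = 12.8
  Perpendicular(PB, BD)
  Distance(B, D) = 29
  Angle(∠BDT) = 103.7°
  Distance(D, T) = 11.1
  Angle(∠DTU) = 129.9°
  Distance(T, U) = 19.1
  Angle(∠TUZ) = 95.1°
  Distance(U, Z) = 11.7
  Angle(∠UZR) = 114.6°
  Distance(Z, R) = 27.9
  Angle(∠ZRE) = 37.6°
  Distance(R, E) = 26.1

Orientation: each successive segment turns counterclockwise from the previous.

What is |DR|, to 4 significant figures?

17.23

P is at the origin; PB runs at -21.6° with length 12.8, so B = (11.90, -4.712). PB is perpendicular to BD, so BD runs at 68.40°; with |BD| = 29.0, D = (22.58, 22.25). ∠BDT = 103.7° gives DT at 144.7° from the x-axis; with |DT| = 11.1, T = (13.52, 28.67). ∠DTU = 129.9° gives TU at -165.2° from the x-axis; with |TU| = 19.1, U = (-4.949, 23.79). ∠TUZ = 95.1° gives UZ at -80.30° from the x-axis; with |UZ| = 11.7, Z = (-2.977, 12.25). ∠UZR = 114.6° gives ZR at -14.90° from the x-axis; with |ZR| = 27.9, R = (23.98, 5.080). Then |DR| = |R − D| = 17.23.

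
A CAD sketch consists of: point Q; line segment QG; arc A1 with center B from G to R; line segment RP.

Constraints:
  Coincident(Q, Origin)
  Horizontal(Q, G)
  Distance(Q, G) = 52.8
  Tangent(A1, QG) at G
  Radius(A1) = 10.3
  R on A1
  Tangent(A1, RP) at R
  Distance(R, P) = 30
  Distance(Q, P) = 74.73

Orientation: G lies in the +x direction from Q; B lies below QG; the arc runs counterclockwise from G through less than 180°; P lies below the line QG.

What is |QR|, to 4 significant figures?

47.60

Q is at the origin; QG is horizontal with |QG| = 52.8 and G on the +x side, so G = (52.80, 0.000). The tangent condition forces BG to be normal to QG, so B = G + (0, -10.3) = (52.80, -10.30). Since BR ⟂ RP (tangency), |BP| = √(10.3² + 30.0²) = 31.72 regardless of where R sits on A1. So P lies on both circle(Q, 74.73) and circle(B, 31.72); the below-QG intersection is P = (62.89, -40.37). R is the foot of the tangent from P: R = (44.63, -16.57).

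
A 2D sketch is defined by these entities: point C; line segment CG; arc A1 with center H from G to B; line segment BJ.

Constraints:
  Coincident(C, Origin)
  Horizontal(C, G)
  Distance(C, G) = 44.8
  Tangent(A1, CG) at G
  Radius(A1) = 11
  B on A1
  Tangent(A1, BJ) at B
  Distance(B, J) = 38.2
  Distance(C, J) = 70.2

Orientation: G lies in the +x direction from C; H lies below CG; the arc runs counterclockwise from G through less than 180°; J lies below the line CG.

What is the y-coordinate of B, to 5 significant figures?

-15.066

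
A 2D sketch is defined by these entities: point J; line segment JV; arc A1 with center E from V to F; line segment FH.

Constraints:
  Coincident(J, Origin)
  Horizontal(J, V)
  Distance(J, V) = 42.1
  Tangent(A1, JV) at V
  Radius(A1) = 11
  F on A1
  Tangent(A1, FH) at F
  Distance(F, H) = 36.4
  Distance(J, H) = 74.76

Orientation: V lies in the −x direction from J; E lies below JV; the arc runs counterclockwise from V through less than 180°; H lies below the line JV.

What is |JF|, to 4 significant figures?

53.62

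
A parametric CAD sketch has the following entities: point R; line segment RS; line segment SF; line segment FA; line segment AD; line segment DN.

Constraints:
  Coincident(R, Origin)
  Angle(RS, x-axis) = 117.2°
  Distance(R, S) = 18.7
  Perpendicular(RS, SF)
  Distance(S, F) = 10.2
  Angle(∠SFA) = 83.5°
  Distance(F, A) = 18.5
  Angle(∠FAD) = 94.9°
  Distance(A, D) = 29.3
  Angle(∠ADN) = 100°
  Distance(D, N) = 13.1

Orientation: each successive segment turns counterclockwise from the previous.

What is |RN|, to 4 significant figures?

27.06

R is at the origin; RS runs at 117.2° with length 18.7, so S = (-8.548, 16.63). RS is perpendicular to SF, so SF runs at -152.8°; with |SF| = 10.2, F = (-17.62, 11.97). ∠SFA = 83.5° gives FA at -56.30° from the x-axis; with |FA| = 18.5, A = (-7.355, -3.421). ∠FAD = 94.9° gives AD at 28.80° from the x-axis; with |AD| = 29.3, D = (18.32, 10.69). ∠ADN = 100.0° gives DN at 108.8° from the x-axis; with |DN| = 13.1, N = (14.10, 23.10). Then |RN| = |N − R| = 27.06.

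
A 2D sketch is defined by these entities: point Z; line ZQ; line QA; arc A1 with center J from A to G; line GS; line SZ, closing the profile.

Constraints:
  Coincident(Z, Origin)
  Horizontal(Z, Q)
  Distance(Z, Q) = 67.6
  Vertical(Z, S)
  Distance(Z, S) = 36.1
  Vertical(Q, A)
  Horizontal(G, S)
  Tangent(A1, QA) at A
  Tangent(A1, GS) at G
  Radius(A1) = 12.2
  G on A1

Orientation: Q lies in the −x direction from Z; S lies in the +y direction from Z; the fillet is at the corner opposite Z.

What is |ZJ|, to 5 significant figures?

60.335

ZS is vertical with |ZS| = 36.1 and S on the +y side, so S = (0.0000, 36.100). The virtual corner opposite Z is at (-67.600, 36.100). The tangent condition forces JA to be normal to QA and A1 meets GS tangentially, so JG is at right angles to GS, with radius 12.2, so the center J sits 12.2 in from both sides at J = (-55.400, 23.900). Then |ZJ| = |J − Z| = 60.335.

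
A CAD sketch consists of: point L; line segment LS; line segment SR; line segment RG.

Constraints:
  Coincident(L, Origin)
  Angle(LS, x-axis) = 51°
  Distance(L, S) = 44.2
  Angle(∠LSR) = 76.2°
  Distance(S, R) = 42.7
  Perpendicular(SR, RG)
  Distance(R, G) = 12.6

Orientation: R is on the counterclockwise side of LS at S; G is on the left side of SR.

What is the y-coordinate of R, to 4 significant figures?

52.53

L is at the origin; LS runs at 51.0° with length 44.2, so S = 44.2·(cos 51.0°, sin 51.0°) = (27.82, 34.35). ∠LSR = 76.2°, so SR runs at 51.0° + (180° − 76.2°) = 154.8° from the x-axis; with |SR| = 42.7, R = S + 42.7·(cos 154.8°, sin 154.8°) = (-10.82, 52.53). So R.y = 52.53.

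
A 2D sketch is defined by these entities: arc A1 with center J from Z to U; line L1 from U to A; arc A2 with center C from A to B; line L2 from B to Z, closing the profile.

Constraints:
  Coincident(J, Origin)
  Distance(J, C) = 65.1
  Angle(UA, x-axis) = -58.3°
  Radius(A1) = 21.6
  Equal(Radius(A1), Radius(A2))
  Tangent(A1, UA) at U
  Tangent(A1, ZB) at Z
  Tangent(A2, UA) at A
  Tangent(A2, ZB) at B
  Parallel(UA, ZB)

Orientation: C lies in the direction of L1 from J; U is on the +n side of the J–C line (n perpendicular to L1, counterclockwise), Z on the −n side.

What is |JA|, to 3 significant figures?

68.6

The slot axis is L1's direction at -58.3°, so u = (cos -58.3°, sin -58.3°) = (0.525, -0.851) and n = (−sin -58.3°, cos -58.3°) = (0.851, 0.525). J is at the origin and C lies 65.1 along u from J, so C = 65.1·u = (34.2, -55.4). Tangency of A1 to both parallel lines with radius 21.6 puts U and Z at J ± 21.6·n: U = (18.4, 11.4), Z = (-18.4, -11.4). Equal radii place A and B the same way about C: A = C + 21.6·n = (52.6, -44.0), B = C − 21.6·n = (15.8, -66.7). Then |JA| = |A − J| = 68.6.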